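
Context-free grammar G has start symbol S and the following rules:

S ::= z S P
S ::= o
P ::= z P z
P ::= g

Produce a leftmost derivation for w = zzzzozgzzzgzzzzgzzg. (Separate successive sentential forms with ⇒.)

S ⇒ zSP ⇒ zzSPP ⇒ zzzSPPP ⇒ zzzzSPPPP ⇒ zzzzoPPPP ⇒ zzzzozPzPPP ⇒ zzzzozgzPPP ⇒ zzzzozgzzPzPP ⇒ zzzzozgzzzPzzPP ⇒ zzzzozgzzzgzzPP ⇒ zzzzozgzzzgzzzPzP ⇒ zzzzozgzzzgzzzzPzzP ⇒ zzzzozgzzzgzzzzgzzP ⇒ zzzzozgzzzgzzzzgzzg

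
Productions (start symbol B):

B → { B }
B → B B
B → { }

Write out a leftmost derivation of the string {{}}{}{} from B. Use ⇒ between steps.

B⇒BB⇒BBB⇒{B}BB⇒{{}}BB⇒{{}}{}B⇒{{}}{}{}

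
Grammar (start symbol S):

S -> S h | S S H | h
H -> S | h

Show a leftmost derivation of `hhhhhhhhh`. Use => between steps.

S=>SSH=>SSHSH=>hSHSH=>hShHSH=>hShhHSH=>hShhhHSH=>hShhhhHSH=>hhhhhhHSH=>hhhhhhSSH=>hhhhhhhSH=>hhhhhhhhH=>hhhhhhhhh

S => SSH   [S -> S S H]
SSH => SSHSH   [S -> S S H]
SSHSH => hSHSH   [S -> h]
hSHSH => hShHSH   [S -> S h]
hShHSH => hShhHSH   [S -> S h]
hShhHSH => hShhhHSH   [S -> S h]
hShhhHSH => hShhhhHSH   [S -> S h]
hShhhhHSH => hhhhhhHSH   [S -> h]
hhhhhhHSH => hhhhhhSSH   [H -> S]
hhhhhhSSH => hhhhhhhSH   [S -> h]
hhhhhhhSH => hhhhhhhhH   [S -> h]
hhhhhhhhH => hhhhhhhhh   [H -> h]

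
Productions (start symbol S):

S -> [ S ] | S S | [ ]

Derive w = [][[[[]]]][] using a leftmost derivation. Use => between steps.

S => SS => SSS => []SS => [][S]S => [][[S]]S => [][[[S]]]S => [][[[[]]]]S => [][[[[]]]][]

S => SS   [S -> S S]
SS => SSS   [S -> S S]
SSS => []SS   [S -> [ ]]
[]SS => [][S]S   [S -> [ S ]]
[][S]S => [][[S]]S   [S -> [ S ]]
[][[S]]S => [][[[S]]]S   [S -> [ S ]]
[][[[S]]]S => [][[[[]]]]S   [S -> [ ]]
[][[[[]]]]S => [][[[[]]]][]   [S -> [ ]]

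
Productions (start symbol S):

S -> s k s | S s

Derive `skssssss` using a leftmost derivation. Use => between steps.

S=>Ss=>Sss=>Ssss=>Sssss=>Ssssss=>skssssss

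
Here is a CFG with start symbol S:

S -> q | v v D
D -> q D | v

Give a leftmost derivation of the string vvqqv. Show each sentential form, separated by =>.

S=>vvD=>vvqD=>vvqqD=>vvqqv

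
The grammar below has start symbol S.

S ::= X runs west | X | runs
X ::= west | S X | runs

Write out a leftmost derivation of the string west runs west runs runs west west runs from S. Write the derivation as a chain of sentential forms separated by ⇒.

S ⇒ X ⇒ S X ⇒ X runs west X ⇒ S X runs west X ⇒ X runs west X runs west X ⇒ west runs west X runs west X ⇒ west runs west runs runs west X ⇒ west runs west runs runs west S X ⇒ west runs west runs runs west X X ⇒ west runs west runs runs west west X ⇒ west runs west runs runs west west runs

S ⇒ X   [S ::= X]
X ⇒ S X   [X ::= S X]
S X ⇒ X runs west X   [S ::= X runs west]
X runs west X ⇒ S X runs west X   [X ::= S X]
S X runs west X ⇒ X runs west X runs west X   [S ::= X runs west]
X runs west X runs west X ⇒ west runs west X runs west X   [X ::= west]
west runs west X runs west X ⇒ west runs west runs runs west X   [X ::= runs]
west runs west runs runs west X ⇒ west runs west runs runs west S X   [X ::= S X]
west runs west runs runs west S X ⇒ west runs west runs runs west X X   [S ::= X]
west runs west runs runs west X X ⇒ west runs west runs runs west west X   [X ::= west]
west runs west runs runs west west X ⇒ west runs west runs runs west west runs   [X ::= runs]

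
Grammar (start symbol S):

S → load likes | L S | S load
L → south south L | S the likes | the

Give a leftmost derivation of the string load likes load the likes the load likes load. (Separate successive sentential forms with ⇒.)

S ⇒ S load ⇒ L S load ⇒ S the likes S load ⇒ S load the likes S load ⇒ load likes load the likes S load ⇒ load likes load the likes L S load ⇒ load likes load the likes the S load ⇒ load likes load the likes the load likes load

S ⇒ S load   [S → S load]
S load ⇒ L S load   [S → L S]
L S load ⇒ S the likes S load   [L → S the likes]
S the likes S load ⇒ S load the likes S load   [S → S load]
S load the likes S load ⇒ load likes load the likes S load   [S → load likes]
load likes load the likes S load ⇒ load likes load the likes L S load   [S → L S]
load likes load the likes L S load ⇒ load likes load the likes the S load   [L → the]
load likes load the likes the S load ⇒ load likes load the likes the load likes load   [S → load likes]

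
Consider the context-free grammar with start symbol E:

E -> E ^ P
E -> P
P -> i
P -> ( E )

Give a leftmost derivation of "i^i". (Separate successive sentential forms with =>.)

E => E^P => P^P => i^P => i^i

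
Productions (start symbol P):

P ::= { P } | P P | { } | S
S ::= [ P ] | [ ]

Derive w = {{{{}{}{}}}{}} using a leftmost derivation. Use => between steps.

P => {P}   [P ::= { P }]
{P} => {PP}   [P ::= P P]
{PP} => {{P}P}   [P ::= { P }]
{{P}P} => {{{P}}P}   [P ::= { P }]
{{{P}}P} => {{{PP}}P}   [P ::= P P]
{{{PP}}P} => {{{PPP}}P}   [P ::= P P]
{{{PPP}}P} => {{{{}PP}}P}   [P ::= { }]
{{{{}PP}}P} => {{{{}{}P}}P}   [P ::= { }]
{{{{}{}P}}P} => {{{{}{}{}}}P}   [P ::= { }]
{{{{}{}{}}}P} => {{{{}{}{}}}{}}   [P ::= { }]

P => {P} => {PP} => {{P}P} => {{{P}}P} => {{{PP}}P} => {{{PPP}}P} => {{{{}PP}}P} => {{{{}{}P}}P} => {{{{}{}{}}}P} => {{{{}{}{}}}{}}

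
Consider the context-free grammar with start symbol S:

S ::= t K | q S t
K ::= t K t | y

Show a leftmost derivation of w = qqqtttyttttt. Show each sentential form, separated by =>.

S=>qSt=>qqStt=>qqqSttt=>qqqtKttt=>qqqttKtttt=>qqqtttKttttt=>qqqtttyttttt

S => qSt   [S ::= q S t]
qSt => qqStt   [S ::= q S t]
qqStt => qqqSttt   [S ::= q S t]
qqqSttt => qqqtKttt   [S ::= t K]
qqqtKttt => qqqttKtttt   [K ::= t K t]
qqqttKtttt => qqqtttKttttt   [K ::= t K t]
qqqtttKttttt => qqqtttyttttt   [K ::= y]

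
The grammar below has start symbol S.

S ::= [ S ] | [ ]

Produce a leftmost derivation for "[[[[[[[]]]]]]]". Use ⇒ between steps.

S ⇒ [S] ⇒ [[S]] ⇒ [[[S]]] ⇒ [[[[S]]]] ⇒ [[[[[S]]]]] ⇒ [[[[[[S]]]]]] ⇒ [[[[[[[]]]]]]]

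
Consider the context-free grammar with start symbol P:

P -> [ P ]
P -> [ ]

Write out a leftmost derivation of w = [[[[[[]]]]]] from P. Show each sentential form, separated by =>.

P => [P] => [[P]] => [[[P]]] => [[[[P]]]] => [[[[[P]]]]] => [[[[[[]]]]]]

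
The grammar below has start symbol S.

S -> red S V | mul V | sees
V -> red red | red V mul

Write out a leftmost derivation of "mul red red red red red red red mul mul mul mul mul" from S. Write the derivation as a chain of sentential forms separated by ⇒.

S ⇒ mul V ⇒ mul red V mul ⇒ mul red red V mul mul ⇒ mul red red red V mul mul mul ⇒ mul red red red red V mul mul mul mul ⇒ mul red red red red red V mul mul mul mul mul ⇒ mul red red red red red red red mul mul mul mul mul

S ⇒ mul V   [S -> mul V]
mul V ⇒ mul red V mul   [V -> red V mul]
mul red V mul ⇒ mul red red V mul mul   [V -> red V mul]
mul red red V mul mul ⇒ mul red red red V mul mul mul   [V -> red V mul]
mul red red red V mul mul mul ⇒ mul red red red red V mul mul mul mul   [V -> red V mul]
mul red red red red V mul mul mul mul ⇒ mul red red red red red V mul mul mul mul mul   [V -> red V mul]
mul red red red red red V mul mul mul mul mul ⇒ mul red red red red red red red mul mul mul mul mul   [V -> red red]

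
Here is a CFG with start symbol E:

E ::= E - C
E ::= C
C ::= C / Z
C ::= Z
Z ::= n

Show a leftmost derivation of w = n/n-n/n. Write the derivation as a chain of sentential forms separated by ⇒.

E ⇒ E-C ⇒ C-C ⇒ C/Z-C ⇒ Z/Z-C ⇒ n/Z-C ⇒ n/n-C ⇒ n/n-C/Z ⇒ n/n-Z/Z ⇒ n/n-n/Z ⇒ n/n-n/n

E ⇒ E-C   [E ::= E - C]
E-C ⇒ C-C   [E ::= C]
C-C ⇒ C/Z-C   [C ::= C / Z]
C/Z-C ⇒ Z/Z-C   [C ::= Z]
Z/Z-C ⇒ n/Z-C   [Z ::= n]
n/Z-C ⇒ n/n-C   [Z ::= n]
n/n-C ⇒ n/n-C/Z   [C ::= C / Z]
n/n-C/Z ⇒ n/n-Z/Z   [C ::= Z]
n/n-Z/Z ⇒ n/n-n/Z   [Z ::= n]
n/n-n/Z ⇒ n/n-n/n   [Z ::= n]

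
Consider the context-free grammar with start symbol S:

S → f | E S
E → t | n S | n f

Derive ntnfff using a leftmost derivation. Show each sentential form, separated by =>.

S=>ES=>nSS=>nESS=>ntSS=>ntESS=>ntnfSS=>ntnffS=>ntnfff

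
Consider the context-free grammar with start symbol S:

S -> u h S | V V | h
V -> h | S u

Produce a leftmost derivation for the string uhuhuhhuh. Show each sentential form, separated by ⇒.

S ⇒ uhS   [S -> u h S]
uhS ⇒ uhuhS   [S -> u h S]
uhuhS ⇒ uhuhuhS   [S -> u h S]
uhuhuhS ⇒ uhuhuhVV   [S -> V V]
uhuhuhVV ⇒ uhuhuhSuV   [V -> S u]
uhuhuhSuV ⇒ uhuhuhhuV   [S -> h]
uhuhuhhuV ⇒ uhuhuhhuh   [V -> h]

S⇒uhS⇒uhuhS⇒uhuhuhS⇒uhuhuhVV⇒uhuhuhSuV⇒uhuhuhhuV⇒uhuhuhhuh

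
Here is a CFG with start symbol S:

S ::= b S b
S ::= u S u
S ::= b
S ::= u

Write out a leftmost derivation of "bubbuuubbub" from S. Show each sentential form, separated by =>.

S => bSb => buSub => bubSbub => bubbSbbub => bubbuSubbub => bubbuuubbub

S => bSb   [S ::= b S b]
bSb => buSub   [S ::= u S u]
buSub => bubSbub   [S ::= b S b]
bubSbub => bubbSbbub   [S ::= b S b]
bubbSbbub => bubbuSubbub   [S ::= u S u]
bubbuSubbub => bubbuuubbub   [S ::= u]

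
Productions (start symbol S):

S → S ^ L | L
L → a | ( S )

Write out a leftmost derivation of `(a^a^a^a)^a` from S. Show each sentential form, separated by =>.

S=>S^L=>L^L=>(S)^L=>(S^L)^L=>(S^L^L)^L=>(S^L^L^L)^L=>(L^L^L^L)^L=>(a^L^L^L)^L=>(a^a^L^L)^L=>(a^a^a^L)^L=>(a^a^a^a)^L=>(a^a^a^a)^a

S => S^L   [S → S ^ L]
S^L => L^L   [S → L]
L^L => (S)^L   [L → ( S )]
(S)^L => (S^L)^L   [S → S ^ L]
(S^L)^L => (S^L^L)^L   [S → S ^ L]
(S^L^L)^L => (S^L^L^L)^L   [S → S ^ L]
(S^L^L^L)^L => (L^L^L^L)^L   [S → L]
(L^L^L^L)^L => (a^L^L^L)^L   [L → a]
(a^L^L^L)^L => (a^a^L^L)^L   [L → a]
(a^a^L^L)^L => (a^a^a^L)^L   [L → a]
(a^a^a^L)^L => (a^a^a^a)^L   [L → a]
(a^a^a^a)^L => (a^a^a^a)^a   [L → a]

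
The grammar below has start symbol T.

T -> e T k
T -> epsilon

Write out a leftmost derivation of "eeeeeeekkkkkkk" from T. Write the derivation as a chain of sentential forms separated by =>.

T => eTk   [T -> e T k]
eTk => eeTkk   [T -> e T k]
eeTkk => eeeTkkk   [T -> e T k]
eeeTkkk => eeeeTkkkk   [T -> e T k]
eeeeTkkkk => eeeeeTkkkkk   [T -> e T k]
eeeeeTkkkkk => eeeeeeTkkkkkk   [T -> e T k]
eeeeeeTkkkkkk => eeeeeeeTkkkkkkk   [T -> e T k]
eeeeeeeTkkkkkkk => eeeeeeekkkkkkk   [T -> epsilon]

T=>eTk=>eeTkk=>eeeTkkk=>eeeeTkkkk=>eeeeeTkkkkk=>eeeeeeTkkkkkk=>eeeeeeeTkkkkkkk=>eeeeeeekkkkkkk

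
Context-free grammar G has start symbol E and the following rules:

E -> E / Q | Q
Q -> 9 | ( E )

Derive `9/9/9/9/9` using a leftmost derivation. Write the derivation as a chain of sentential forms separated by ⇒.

E ⇒ E/Q ⇒ E/Q/Q ⇒ E/Q/Q/Q ⇒ E/Q/Q/Q/Q ⇒ Q/Q/Q/Q/Q ⇒ 9/Q/Q/Q/Q ⇒ 9/9/Q/Q/Q ⇒ 9/9/9/Q/Q ⇒ 9/9/9/9/Q ⇒ 9/9/9/9/9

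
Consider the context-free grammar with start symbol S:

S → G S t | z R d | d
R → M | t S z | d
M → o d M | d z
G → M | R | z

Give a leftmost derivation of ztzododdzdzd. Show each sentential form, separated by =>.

S => zRd   [S → z R d]
zRd => ztSzd   [R → t S z]
ztSzd => ztzRdzd   [S → z R d]
ztzRdzd => ztzMdzd   [R → M]
ztzMdzd => ztzodMdzd   [M → o d M]
ztzodMdzd => ztzododMdzd   [M → o d M]
ztzododMdzd => ztzododdzdzd   [M → d z]

S=>zRd=>ztSzd=>ztzRdzd=>ztzMdzd=>ztzodMdzd=>ztzododMdzd=>ztzododdzdzd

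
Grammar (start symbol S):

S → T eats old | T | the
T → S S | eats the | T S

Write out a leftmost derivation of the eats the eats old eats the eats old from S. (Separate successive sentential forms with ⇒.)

S ⇒ T ⇒ S S ⇒ the S ⇒ the T ⇒ the S S ⇒ the T eats old S ⇒ the eats the eats old S ⇒ the eats the eats old T eats old ⇒ the eats the eats old eats the eats old

S ⇒ T   [S → T]
T ⇒ S S   [T → S S]
S S ⇒ the S   [S → the]
the S ⇒ the T   [S → T]
the T ⇒ the S S   [T → S S]
the S S ⇒ the T eats old S   [S → T eats old]
the T eats old S ⇒ the eats the eats old S   [T → eats the]
the eats the eats old S ⇒ the eats the eats old T eats old   [S → T eats old]
the eats the eats old T eats old ⇒ the eats the eats old eats the eats old   [T → eats the]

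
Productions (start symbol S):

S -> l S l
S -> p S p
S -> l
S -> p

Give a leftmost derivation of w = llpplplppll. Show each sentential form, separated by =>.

S => lSl => llSll => llpSpll => llppSppll => llpplSlppll => llpplplppll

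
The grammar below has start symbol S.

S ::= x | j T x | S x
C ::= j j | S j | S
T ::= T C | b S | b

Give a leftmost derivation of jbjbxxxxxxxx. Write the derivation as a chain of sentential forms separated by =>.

S => Sx => Sxx => jTxxx => jbSxxx => jbSxxxx => jbSxxxxx => jbSxxxxxx => jbjTxxxxxxx => jbjbSxxxxxxx => jbjbxxxxxxxx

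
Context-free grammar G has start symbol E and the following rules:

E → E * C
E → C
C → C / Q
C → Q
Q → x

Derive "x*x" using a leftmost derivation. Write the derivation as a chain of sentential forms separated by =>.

E => E*C => C*C => Q*C => x*C => x*Q => x*x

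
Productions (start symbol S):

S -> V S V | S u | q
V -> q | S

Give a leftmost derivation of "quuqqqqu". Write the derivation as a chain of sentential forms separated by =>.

S => Su   [S -> S u]
Su => VSVu   [S -> V S V]
VSVu => SSVu   [V -> S]
SSVu => VSVSVu   [S -> V S V]
VSVSVu => SSVSVu   [V -> S]
SSVSVu => SuSVSVu   [S -> S u]
SuSVSVu => SuuSVSVu   [S -> S u]
SuuSVSVu => quuSVSVu   [S -> q]
quuSVSVu => quuqVSVu   [S -> q]
quuqVSVu => quuqqSVu   [V -> q]
quuqqSVu => quuqqqVu   [S -> q]
quuqqqVu => quuqqqqu   [V -> q]

S => Su => VSVu => SSVu => VSVSVu => SSVSVu => SuSVSVu => SuuSVSVu => quuSVSVu => quuqVSVu => quuqqSVu => quuqqqVu => quuqqqqu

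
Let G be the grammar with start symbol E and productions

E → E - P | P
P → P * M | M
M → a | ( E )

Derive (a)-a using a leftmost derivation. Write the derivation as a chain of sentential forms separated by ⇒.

E⇒E-P⇒P-P⇒M-P⇒(E)-P⇒(P)-P⇒(M)-P⇒(a)-P⇒(a)-M⇒(a)-a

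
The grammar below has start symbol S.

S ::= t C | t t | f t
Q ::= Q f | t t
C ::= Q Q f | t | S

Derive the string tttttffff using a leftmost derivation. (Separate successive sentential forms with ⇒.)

S⇒tC⇒tQQf⇒tttQf⇒tttQff⇒tttQfff⇒tttQffff⇒tttttffff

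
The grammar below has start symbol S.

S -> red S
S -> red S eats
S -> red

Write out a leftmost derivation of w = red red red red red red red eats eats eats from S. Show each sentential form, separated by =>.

S => red S eats => red red S eats eats => red red red S eats eats => red red red red S eats eats eats => red red red red red S eats eats eats => red red red red red red S eats eats eats => red red red red red red red eats eats eats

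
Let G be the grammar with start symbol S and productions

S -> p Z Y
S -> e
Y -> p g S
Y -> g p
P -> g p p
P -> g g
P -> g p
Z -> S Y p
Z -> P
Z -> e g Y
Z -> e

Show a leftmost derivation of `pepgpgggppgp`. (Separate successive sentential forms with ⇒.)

S ⇒ pZY   [S -> p Z Y]
pZY ⇒ pSYpY   [Z -> S Y p]
pSYpY ⇒ peYpY   [S -> e]
peYpY ⇒ pepgSpY   [Y -> p g S]
pepgSpY ⇒ pepgpZYpY   [S -> p Z Y]
pepgpZYpY ⇒ pepgpPYpY   [Z -> P]
pepgpPYpY ⇒ pepgpggYpY   [P -> g g]
pepgpggYpY ⇒ pepgpgggppY   [Y -> g p]
pepgpgggppY ⇒ pepgpgggppgp   [Y -> g p]

S ⇒ pZY ⇒ pSYpY ⇒ peYpY ⇒ pepgSpY ⇒ pepgpZYpY ⇒ pepgpPYpY ⇒ pepgpggYpY ⇒ pepgpgggppY ⇒ pepgpgggppgp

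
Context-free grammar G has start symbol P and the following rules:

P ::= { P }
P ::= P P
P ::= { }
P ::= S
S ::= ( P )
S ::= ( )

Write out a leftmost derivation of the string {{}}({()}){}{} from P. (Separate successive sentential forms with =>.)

P => PP => PPP => {P}PP => {{}}PP => {{}}PPP => {{}}SPP => {{}}(P)PP => {{}}({P})PP => {{}}({S})PP => {{}}({()})PP => {{}}({()}){}P => {{}}({()}){}{}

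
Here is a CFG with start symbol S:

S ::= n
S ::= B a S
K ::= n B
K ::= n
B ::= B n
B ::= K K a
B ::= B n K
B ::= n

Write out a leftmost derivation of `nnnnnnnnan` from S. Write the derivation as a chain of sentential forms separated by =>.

S => BaS   [S ::= B a S]
BaS => BnKaS   [B ::= B n K]
BnKaS => BnnKaS   [B ::= B n]
BnnKaS => BnKnnKaS   [B ::= B n K]
BnKnnKaS => BnKnKnnKaS   [B ::= B n K]
BnKnKnnKaS => nnKnKnnKaS   [B ::= n]
nnKnKnnKaS => nnnnKnnKaS   [K ::= n]
nnnnKnnKaS => nnnnnnnKaS   [K ::= n]
nnnnnnnKaS => nnnnnnnnaS   [K ::= n]
nnnnnnnnaS => nnnnnnnnan   [S ::= n]

S => BaS => BnKaS => BnnKaS => BnKnnKaS => BnKnKnnKaS => nnKnKnnKaS => nnnnKnnKaS => nnnnnnnKaS => nnnnnnnnaS => nnnnnnnnan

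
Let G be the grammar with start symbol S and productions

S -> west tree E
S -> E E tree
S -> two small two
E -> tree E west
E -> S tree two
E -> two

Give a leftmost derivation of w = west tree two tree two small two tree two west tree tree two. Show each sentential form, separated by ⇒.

S ⇒ west tree E ⇒ west tree S tree two ⇒ west tree E E tree tree two ⇒ west tree two E tree tree two ⇒ west tree two tree E west tree tree two ⇒ west tree two tree S tree two west tree tree two ⇒ west tree two tree two small two tree two west tree tree two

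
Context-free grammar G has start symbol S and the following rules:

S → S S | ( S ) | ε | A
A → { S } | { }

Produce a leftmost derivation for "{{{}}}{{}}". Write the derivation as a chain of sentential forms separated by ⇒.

S ⇒ SS ⇒ AS ⇒ {S}S ⇒ {A}S ⇒ {{S}}S ⇒ {{A}}S ⇒ {{{S}}}S ⇒ {{{}}}S ⇒ {{{}}}A ⇒ {{{}}}{S} ⇒ {{{}}}{A} ⇒ {{{}}}{{}}

S ⇒ SS   [S → S S]
SS ⇒ AS   [S → A]
AS ⇒ {S}S   [A → { S }]
{S}S ⇒ {A}S   [S → A]
{A}S ⇒ {{S}}S   [A → { S }]
{{S}}S ⇒ {{A}}S   [S → A]
{{A}}S ⇒ {{{S}}}S   [A → { S }]
{{{S}}}S ⇒ {{{}}}S   [S → ε]
{{{}}}S ⇒ {{{}}}A   [S → A]
{{{}}}A ⇒ {{{}}}{S}   [A → { S }]
{{{}}}{S} ⇒ {{{}}}{A}   [S → A]
{{{}}}{A} ⇒ {{{}}}{{}}   [A → { }]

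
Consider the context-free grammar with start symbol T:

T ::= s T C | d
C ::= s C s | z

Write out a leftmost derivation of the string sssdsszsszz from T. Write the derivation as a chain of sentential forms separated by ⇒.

T ⇒ sTC ⇒ ssTCC ⇒ sssTCCC ⇒ sssdCCC ⇒ sssdsCsCC ⇒ sssdssCssCC ⇒ sssdsszssCC ⇒ sssdsszsszC ⇒ sssdsszsszz

T ⇒ sTC   [T ::= s T C]
sTC ⇒ ssTCC   [T ::= s T C]
ssTCC ⇒ sssTCCC   [T ::= s T C]
sssTCCC ⇒ sssdCCC   [T ::= d]
sssdCCC ⇒ sssdsCsCC   [C ::= s C s]
sssdsCsCC ⇒ sssdssCssCC   [C ::= s C s]
sssdssCssCC ⇒ sssdsszssCC   [C ::= z]
sssdsszssCC ⇒ sssdsszsszC   [C ::= z]
sssdsszsszC ⇒ sssdsszsszz   [C ::= z]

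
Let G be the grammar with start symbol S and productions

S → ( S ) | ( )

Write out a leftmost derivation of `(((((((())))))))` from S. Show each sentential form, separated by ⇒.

S ⇒ (S) ⇒ ((S)) ⇒ (((S))) ⇒ ((((S)))) ⇒ (((((S))))) ⇒ ((((((S)))))) ⇒ (((((((S))))))) ⇒ (((((((())))))))

S ⇒ (S)   [S → ( S )]
(S) ⇒ ((S))   [S → ( S )]
((S)) ⇒ (((S)))   [S → ( S )]
(((S))) ⇒ ((((S))))   [S → ( S )]
((((S)))) ⇒ (((((S)))))   [S → ( S )]
(((((S))))) ⇒ ((((((S))))))   [S → ( S )]
((((((S)))))) ⇒ (((((((S)))))))   [S → ( S )]
(((((((S))))))) ⇒ (((((((())))))))   [S → ( )]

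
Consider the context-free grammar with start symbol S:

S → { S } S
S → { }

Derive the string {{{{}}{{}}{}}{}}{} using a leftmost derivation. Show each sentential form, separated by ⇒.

S ⇒ {S}S ⇒ {{S}S}S ⇒ {{{S}S}S}S ⇒ {{{{}}S}S}S ⇒ {{{{}}{S}S}S}S ⇒ {{{{}}{{}}S}S}S ⇒ {{{{}}{{}}{}}S}S ⇒ {{{{}}{{}}{}}{}}S ⇒ {{{{}}{{}}{}}{}}{}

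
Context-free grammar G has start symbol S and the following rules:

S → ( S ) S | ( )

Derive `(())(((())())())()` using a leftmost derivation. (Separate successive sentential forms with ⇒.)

S ⇒ (S)S ⇒ (())S ⇒ (())(S)S ⇒ (())((S)S)S ⇒ (())(((S)S)S)S ⇒ (())(((())S)S)S ⇒ (())(((())())S)S ⇒ (())(((())())())S ⇒ (())(((())())())()

S ⇒ (S)S   [S → ( S ) S]
(S)S ⇒ (())S   [S → ( )]
(())S ⇒ (())(S)S   [S → ( S ) S]
(())(S)S ⇒ (())((S)S)S   [S → ( S ) S]
(())((S)S)S ⇒ (())(((S)S)S)S   [S → ( S ) S]
(())(((S)S)S)S ⇒ (())(((())S)S)S   [S → ( )]
(())(((())S)S)S ⇒ (())(((())())S)S   [S → ( )]
(())(((())())S)S ⇒ (())(((())())())S   [S → ( )]
(())(((())())())S ⇒ (())(((())())())()   [S → ( )]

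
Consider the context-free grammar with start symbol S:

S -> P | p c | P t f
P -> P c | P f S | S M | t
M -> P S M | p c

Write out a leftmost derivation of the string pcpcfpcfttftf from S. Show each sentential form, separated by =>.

S => Ptf   [S -> P t f]
Ptf => PfStf   [P -> P f S]
PfStf => PfSfStf   [P -> P f S]
PfSfStf => SMfSfStf   [P -> S M]
SMfSfStf => pcMfSfStf   [S -> p c]
pcMfSfStf => pcpcfSfStf   [M -> p c]
pcpcfSfStf => pcpcfpcfStf   [S -> p c]
pcpcfpcfStf => pcpcfpcfPtftf   [S -> P t f]
pcpcfpcfPtftf => pcpcfpcfttftf   [P -> t]

S => Ptf => PfStf => PfSfStf => SMfSfStf => pcMfSfStf => pcpcfSfStf => pcpcfpcfStf => pcpcfpcfPtftf => pcpcfpcfttftf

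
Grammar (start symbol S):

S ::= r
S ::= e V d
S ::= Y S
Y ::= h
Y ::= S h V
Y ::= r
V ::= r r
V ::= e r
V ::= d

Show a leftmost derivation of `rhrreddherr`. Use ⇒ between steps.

S ⇒ YS   [S ::= Y S]
YS ⇒ ShVS   [Y ::= S h V]
ShVS ⇒ YShVS   [S ::= Y S]
YShVS ⇒ ShVShVS   [Y ::= S h V]
ShVShVS ⇒ rhVShVS   [S ::= r]
rhVShVS ⇒ rhrrShVS   [V ::= r r]
rhrrShVS ⇒ rhrreVdhVS   [S ::= e V d]
rhrreVdhVS ⇒ rhrreddhVS   [V ::= d]
rhrreddhVS ⇒ rhrreddherS   [V ::= e r]
rhrreddherS ⇒ rhrreddherr   [S ::= r]

S⇒YS⇒ShVS⇒YShVS⇒ShVShVS⇒rhVShVS⇒rhrrShVS⇒rhrreVdhVS⇒rhrreddhVS⇒rhrreddherS⇒rhrreddherr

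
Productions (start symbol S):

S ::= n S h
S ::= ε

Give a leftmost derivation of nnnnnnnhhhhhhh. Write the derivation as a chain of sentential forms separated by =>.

S => nSh => nnShh => nnnShhh => nnnnShhhh => nnnnnShhhhh => nnnnnnShhhhhh => nnnnnnnShhhhhhh => nnnnnnnhhhhhhh

S => nSh   [S ::= n S h]
nSh => nnShh   [S ::= n S h]
nnShh => nnnShhh   [S ::= n S h]
nnnShhh => nnnnShhhh   [S ::= n S h]
nnnnShhhh => nnnnnShhhhh   [S ::= n S h]
nnnnnShhhhh => nnnnnnShhhhhh   [S ::= n S h]
nnnnnnShhhhhh => nnnnnnnShhhhhhh   [S ::= n S h]
nnnnnnnShhhhhhh => nnnnnnnhhhhhhh   [S ::= ε]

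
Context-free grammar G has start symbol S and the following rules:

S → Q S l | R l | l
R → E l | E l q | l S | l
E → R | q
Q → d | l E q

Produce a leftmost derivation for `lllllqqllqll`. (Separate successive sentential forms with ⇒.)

S ⇒ QSl   [S → Q S l]
QSl ⇒ lEqSl   [Q → l E q]
lEqSl ⇒ lRqSl   [E → R]
lRqSl ⇒ llSqSl   [R → l S]
llSqSl ⇒ llQSlqSl   [S → Q S l]
llQSlqSl ⇒ lllEqSlqSl   [Q → l E q]
lllEqSlqSl ⇒ lllRqSlqSl   [E → R]
lllRqSlqSl ⇒ lllElqqSlqSl   [R → E l q]
lllElqqSlqSl ⇒ lllRlqqSlqSl   [E → R]
lllRlqqSlqSl ⇒ lllllqqSlqSl   [R → l]
lllllqqSlqSl ⇒ lllllqqllqSl   [S → l]
lllllqqllqSl ⇒ lllllqqllqll   [S → l]

S⇒QSl⇒lEqSl⇒lRqSl⇒llSqSl⇒llQSlqSl⇒lllEqSlqSl⇒lllRqSlqSl⇒lllElqqSlqSl⇒lllRlqqSlqSl⇒lllllqqSlqSl⇒lllllqqllqSl⇒lllllqqllqll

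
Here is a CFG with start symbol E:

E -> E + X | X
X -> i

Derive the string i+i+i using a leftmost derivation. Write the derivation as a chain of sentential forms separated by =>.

E => E+X   [E -> E + X]
E+X => E+X+X   [E -> E + X]
E+X+X => X+X+X   [E -> X]
X+X+X => i+X+X   [X -> i]
i+X+X => i+i+X   [X -> i]
i+i+X => i+i+i   [X -> i]

E=>E+X=>E+X+X=>X+X+X=>i+X+X=>i+i+X=>i+i+i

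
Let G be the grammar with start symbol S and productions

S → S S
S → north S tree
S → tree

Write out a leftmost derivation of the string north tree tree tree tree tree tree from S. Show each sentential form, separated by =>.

S => S S   [S → S S]
S S => north S tree S   [S → north S tree]
north S tree S => north S S tree S   [S → S S]
north S S tree S => north S S S tree S   [S → S S]
north S S S tree S => north S S S S tree S   [S → S S]
north S S S S tree S => north tree S S S tree S   [S → tree]
north tree S S S tree S => north tree tree S S tree S   [S → tree]
north tree tree S S tree S => north tree tree tree S tree S   [S → tree]
north tree tree tree S tree S => north tree tree tree tree tree S   [S → tree]
north tree tree tree tree tree S => north tree tree tree tree tree tree   [S → tree]

S => S S => north S tree S => north S S tree S => north S S S tree S => north S S S S tree S => north tree S S S tree S => north tree tree S S tree S => north tree tree tree S tree S => north tree tree tree tree tree S => north tree tree tree tree tree tree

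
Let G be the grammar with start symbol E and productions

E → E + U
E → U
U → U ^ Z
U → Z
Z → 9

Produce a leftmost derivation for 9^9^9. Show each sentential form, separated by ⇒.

E ⇒ U   [E → U]
U ⇒ U^Z   [U → U ^ Z]
U^Z ⇒ U^Z^Z   [U → U ^ Z]
U^Z^Z ⇒ Z^Z^Z   [U → Z]
Z^Z^Z ⇒ 9^Z^Z   [Z → 9]
9^Z^Z ⇒ 9^9^Z   [Z → 9]
9^9^Z ⇒ 9^9^9   [Z → 9]

E ⇒ U ⇒ U^Z ⇒ U^Z^Z ⇒ Z^Z^Z ⇒ 9^Z^Z ⇒ 9^9^Z ⇒ 9^9^9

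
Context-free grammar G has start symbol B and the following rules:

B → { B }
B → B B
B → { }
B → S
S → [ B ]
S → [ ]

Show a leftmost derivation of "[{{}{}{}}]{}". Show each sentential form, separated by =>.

B => BB   [B → B B]
BB => SB   [B → S]
SB => [B]B   [S → [ B ]]
[B]B => [{B}]B   [B → { B }]
[{B}]B => [{BB}]B   [B → B B]
[{BB}]B => [{{}B}]B   [B → { }]
[{{}B}]B => [{{}BB}]B   [B → B B]
[{{}BB}]B => [{{}{}B}]B   [B → { }]
[{{}{}B}]B => [{{}{}{}}]B   [B → { }]
[{{}{}{}}]B => [{{}{}{}}]{}   [B → { }]

B=>BB=>SB=>[B]B=>[{B}]B=>[{BB}]B=>[{{}B}]B=>[{{}BB}]B=>[{{}{}B}]B=>[{{}{}{}}]B=>[{{}{}{}}]{}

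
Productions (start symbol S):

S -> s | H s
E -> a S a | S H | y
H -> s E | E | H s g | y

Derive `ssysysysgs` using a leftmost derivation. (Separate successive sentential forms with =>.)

S => Hs => sEs => sSHs => sHsHs => ssEsHs => ssSHsHs => ssHsHsHs => ssysHsHs => ssysysHs => ssysysHsgs => ssysysEsgs => ssysysysgs

S => Hs   [S -> H s]
Hs => sEs   [H -> s E]
sEs => sSHs   [E -> S H]
sSHs => sHsHs   [S -> H s]
sHsHs => ssEsHs   [H -> s E]
ssEsHs => ssSHsHs   [E -> S H]
ssSHsHs => ssHsHsHs   [S -> H s]
ssHsHsHs => ssysHsHs   [H -> y]
ssysHsHs => ssysysHs   [H -> y]
ssysysHs => ssysysHsgs   [H -> H s g]
ssysysHsgs => ssysysEsgs   [H -> E]
ssysysEsgs => ssysysysgs   [E -> y]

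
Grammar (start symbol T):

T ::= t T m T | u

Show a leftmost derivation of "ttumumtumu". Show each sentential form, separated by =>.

T => tTmT   [T ::= t T m T]
tTmT => ttTmTmT   [T ::= t T m T]
ttTmTmT => ttumTmT   [T ::= u]
ttumTmT => ttumumT   [T ::= u]
ttumumT => ttumumtTmT   [T ::= t T m T]
ttumumtTmT => ttumumtumT   [T ::= u]
ttumumtumT => ttumumtumu   [T ::= u]

T => tTmT => ttTmTmT => ttumTmT => ttumumT => ttumumtTmT => ttumumtumT => ttumumtumu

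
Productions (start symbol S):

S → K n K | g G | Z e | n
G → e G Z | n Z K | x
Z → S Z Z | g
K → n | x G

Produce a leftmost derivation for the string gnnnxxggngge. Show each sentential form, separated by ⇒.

S ⇒ Ze ⇒ SZZe ⇒ gGZZe ⇒ gnZKZZe ⇒ gnSZZKZZe ⇒ gnKnKZZKZZe ⇒ gnnnKZZKZZe ⇒ gnnnxGZZKZZe ⇒ gnnnxxZZKZZe ⇒ gnnnxxgZKZZe ⇒ gnnnxxggKZZe ⇒ gnnnxxggnZZe ⇒ gnnnxxggngZe ⇒ gnnnxxggngge

S ⇒ Ze   [S → Z e]
Ze ⇒ SZZe   [Z → S Z Z]
SZZe ⇒ gGZZe   [S → g G]
gGZZe ⇒ gnZKZZe   [G → n Z K]
gnZKZZe ⇒ gnSZZKZZe   [Z → S Z Z]
gnSZZKZZe ⇒ gnKnKZZKZZe   [S → K n K]
gnKnKZZKZZe ⇒ gnnnKZZKZZe   [K → n]
gnnnKZZKZZe ⇒ gnnnxGZZKZZe   [K → x G]
gnnnxGZZKZZe ⇒ gnnnxxZZKZZe   [G → x]
gnnnxxZZKZZe ⇒ gnnnxxgZKZZe   [Z → g]
gnnnxxgZKZZe ⇒ gnnnxxggKZZe   [Z → g]
gnnnxxggKZZe ⇒ gnnnxxggnZZe   [K → n]
gnnnxxggnZZe ⇒ gnnnxxggngZe   [Z → g]
gnnnxxggngZe ⇒ gnnnxxggngge   [Z → g]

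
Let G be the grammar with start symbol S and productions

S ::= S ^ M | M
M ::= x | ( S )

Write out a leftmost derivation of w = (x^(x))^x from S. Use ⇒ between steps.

S ⇒ S^M ⇒ M^M ⇒ (S)^M ⇒ (S^M)^M ⇒ (M^M)^M ⇒ (x^M)^M ⇒ (x^(S))^M ⇒ (x^(M))^M ⇒ (x^(x))^M ⇒ (x^(x))^x

S ⇒ S^M   [S ::= S ^ M]
S^M ⇒ M^M   [S ::= M]
M^M ⇒ (S)^M   [M ::= ( S )]
(S)^M ⇒ (S^M)^M   [S ::= S ^ M]
(S^M)^M ⇒ (M^M)^M   [S ::= M]
(M^M)^M ⇒ (x^M)^M   [M ::= x]
(x^M)^M ⇒ (x^(S))^M   [M ::= ( S )]
(x^(S))^M ⇒ (x^(M))^M   [S ::= M]
(x^(M))^M ⇒ (x^(x))^M   [M ::= x]
(x^(x))^M ⇒ (x^(x))^x   [M ::= x]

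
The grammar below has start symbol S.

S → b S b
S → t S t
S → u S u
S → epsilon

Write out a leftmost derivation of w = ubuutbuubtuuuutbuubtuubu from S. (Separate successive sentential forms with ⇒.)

S ⇒ uSu   [S → u S u]
uSu ⇒ ubSbu   [S → b S b]
ubSbu ⇒ ubuSubu   [S → u S u]
ubuSubu ⇒ ubuuSuubu   [S → u S u]
ubuuSuubu ⇒ ubuutStuubu   [S → t S t]
ubuutStuubu ⇒ ubuutbSbtuubu   [S → b S b]
ubuutbSbtuubu ⇒ ubuutbuSubtuubu   [S → u S u]
ubuutbuSubtuubu ⇒ ubuutbuuSuubtuubu   [S → u S u]
ubuutbuuSuubtuubu ⇒ ubuutbuubSbuubtuubu   [S → b S b]
ubuutbuubSbuubtuubu ⇒ ubuutbuubtStbuubtuubu   [S → t S t]
ubuutbuubtStbuubtuubu ⇒ ubuutbuubtuSutbuubtuubu   [S → u S u]
ubuutbuubtuSutbuubtuubu ⇒ ubuutbuubtuuSuutbuubtuubu   [S → u S u]
ubuutbuubtuuSuutbuubtuubu ⇒ ubuutbuubtuuuutbuubtuubu   [S → epsilon]

S ⇒ uSu ⇒ ubSbu ⇒ ubuSubu ⇒ ubuuSuubu ⇒ ubuutStuubu ⇒ ubuutbSbtuubu ⇒ ubuutbuSubtuubu ⇒ ubuutbuuSuubtuubu ⇒ ubuutbuubSbuubtuubu ⇒ ubuutbuubtStbuubtuubu ⇒ ubuutbuubtuSutbuubtuubu ⇒ ubuutbuubtuuSuutbuubtuubu ⇒ ubuutbuubtuuuutbuubtuubu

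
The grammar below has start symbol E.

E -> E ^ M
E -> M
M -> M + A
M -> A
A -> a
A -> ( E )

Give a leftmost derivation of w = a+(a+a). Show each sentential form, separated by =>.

E => M   [E -> M]
M => M+A   [M -> M + A]
M+A => A+A   [M -> A]
A+A => a+A   [A -> a]
a+A => a+(E)   [A -> ( E )]
a+(E) => a+(M)   [E -> M]
a+(M) => a+(M+A)   [M -> M + A]
a+(M+A) => a+(A+A)   [M -> A]
a+(A+A) => a+(a+A)   [A -> a]
a+(a+A) => a+(a+a)   [A -> a]

E => M => M+A => A+A => a+A => a+(E) => a+(M) => a+(M+A) => a+(A+A) => a+(a+A) => a+(a+a)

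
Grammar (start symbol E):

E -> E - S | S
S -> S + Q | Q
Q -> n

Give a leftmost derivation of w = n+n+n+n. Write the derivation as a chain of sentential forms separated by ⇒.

E ⇒ S ⇒ S+Q ⇒ S+Q+Q ⇒ S+Q+Q+Q ⇒ Q+Q+Q+Q ⇒ n+Q+Q+Q ⇒ n+n+Q+Q ⇒ n+n+n+Q ⇒ n+n+n+n

E ⇒ S   [E -> S]
S ⇒ S+Q   [S -> S + Q]
S+Q ⇒ S+Q+Q   [S -> S + Q]
S+Q+Q ⇒ S+Q+Q+Q   [S -> S + Q]
S+Q+Q+Q ⇒ Q+Q+Q+Q   [S -> Q]
Q+Q+Q+Q ⇒ n+Q+Q+Q   [Q -> n]
n+Q+Q+Q ⇒ n+n+Q+Q   [Q -> n]
n+n+Q+Q ⇒ n+n+n+Q   [Q -> n]
n+n+n+Q ⇒ n+n+n+n   [Q -> n]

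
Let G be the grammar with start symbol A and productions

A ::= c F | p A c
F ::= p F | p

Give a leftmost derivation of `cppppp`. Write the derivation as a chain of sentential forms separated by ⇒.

A ⇒ cF ⇒ cpF ⇒ cppF ⇒ cpppF ⇒ cppppF ⇒ cppppp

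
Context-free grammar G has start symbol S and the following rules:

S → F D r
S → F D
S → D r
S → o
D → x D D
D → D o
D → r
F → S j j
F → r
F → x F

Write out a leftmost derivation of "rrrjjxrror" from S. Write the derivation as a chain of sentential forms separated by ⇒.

S ⇒ FDr ⇒ SjjDr ⇒ FDrjjDr ⇒ rDrjjDr ⇒ rrrjjDr ⇒ rrrjjxDDr ⇒ rrrjjxrDr ⇒ rrrjjxrDor ⇒ rrrjjxrror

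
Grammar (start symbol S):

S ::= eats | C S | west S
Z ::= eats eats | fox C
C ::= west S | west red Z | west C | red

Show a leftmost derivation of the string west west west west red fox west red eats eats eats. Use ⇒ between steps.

S ⇒ west S ⇒ west west S ⇒ west west C S ⇒ west west west C S ⇒ west west west west red Z S ⇒ west west west west red fox C S ⇒ west west west west red fox west red Z S ⇒ west west west west red fox west red eats eats S ⇒ west west west west red fox west red eats eats eats

S ⇒ west S   [S ::= west S]
west S ⇒ west west S   [S ::= west S]
west west S ⇒ west west C S   [S ::= C S]
west west C S ⇒ west west west C S   [C ::= west C]
west west west C S ⇒ west west west west red Z S   [C ::= west red Z]
west west west west red Z S ⇒ west west west west red fox C S   [Z ::= fox C]
west west west west red fox C S ⇒ west west west west red fox west red Z S   [C ::= west red Z]
west west west west red fox west red Z S ⇒ west west west west red fox west red eats eats S   [Z ::= eats eats]
west west west west red fox west red eats eats S ⇒ west west west west red fox west red eats eats eats   [S ::= eats]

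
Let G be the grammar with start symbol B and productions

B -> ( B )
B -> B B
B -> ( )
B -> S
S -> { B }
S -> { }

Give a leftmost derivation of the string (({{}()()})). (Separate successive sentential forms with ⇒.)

B⇒(B)⇒((B))⇒((S))⇒(({B}))⇒(({BB}))⇒(({BBB}))⇒(({SBB}))⇒(({{}BB}))⇒(({{}()B}))⇒(({{}()()}))

B ⇒ (B)   [B -> ( B )]
(B) ⇒ ((B))   [B -> ( B )]
((B)) ⇒ ((S))   [B -> S]
((S)) ⇒ (({B}))   [S -> { B }]
(({B})) ⇒ (({BB}))   [B -> B B]
(({BB})) ⇒ (({BBB}))   [B -> B B]
(({BBB})) ⇒ (({SBB}))   [B -> S]
(({SBB})) ⇒ (({{}BB}))   [S -> { }]
(({{}BB})) ⇒ (({{}()B}))   [B -> ( )]
(({{}()B})) ⇒ (({{}()()}))   [B -> ( )]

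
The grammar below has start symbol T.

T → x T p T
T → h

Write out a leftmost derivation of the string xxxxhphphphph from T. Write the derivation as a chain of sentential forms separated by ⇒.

T ⇒ xTpT ⇒ xxTpTpT ⇒ xxxTpTpTpT ⇒ xxxxTpTpTpTpT ⇒ xxxxhpTpTpTpT ⇒ xxxxhphpTpTpT ⇒ xxxxhphphpTpT ⇒ xxxxhphphphpT ⇒ xxxxhphphphph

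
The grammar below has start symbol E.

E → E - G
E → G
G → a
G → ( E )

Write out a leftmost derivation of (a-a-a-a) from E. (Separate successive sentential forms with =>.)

E => G => (E) => (E-G) => (E-G-G) => (E-G-G-G) => (G-G-G-G) => (a-G-G-G) => (a-a-G-G) => (a-a-a-G) => (a-a-a-a)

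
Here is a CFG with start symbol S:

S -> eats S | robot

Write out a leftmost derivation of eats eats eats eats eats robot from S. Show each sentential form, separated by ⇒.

S ⇒ eats S ⇒ eats eats S ⇒ eats eats eats S ⇒ eats eats eats eats S ⇒ eats eats eats eats eats S ⇒ eats eats eats eats eats robot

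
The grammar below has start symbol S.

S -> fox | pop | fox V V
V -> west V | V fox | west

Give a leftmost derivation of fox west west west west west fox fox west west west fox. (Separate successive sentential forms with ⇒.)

S ⇒ fox V V ⇒ fox west V V ⇒ fox west west V V ⇒ fox west west V fox V ⇒ fox west west west V fox V ⇒ fox west west west west V fox V ⇒ fox west west west west V fox fox V ⇒ fox west west west west west fox fox V ⇒ fox west west west west west fox fox west V ⇒ fox west west west west west fox fox west west V ⇒ fox west west west west west fox fox west west V fox ⇒ fox west west west west west fox fox west west west fox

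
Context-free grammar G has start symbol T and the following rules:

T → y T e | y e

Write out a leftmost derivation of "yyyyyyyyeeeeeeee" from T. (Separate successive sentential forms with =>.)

T=>yTe=>yyTee=>yyyTeee=>yyyyTeeee=>yyyyyTeeeee=>yyyyyyTeeeeee=>yyyyyyyTeeeeeee=>yyyyyyyyeeeeeeee

T => yTe   [T → y T e]
yTe => yyTee   [T → y T e]
yyTee => yyyTeee   [T → y T e]
yyyTeee => yyyyTeeee   [T → y T e]
yyyyTeeee => yyyyyTeeeee   [T → y T e]
yyyyyTeeeee => yyyyyyTeeeeee   [T → y T e]
yyyyyyTeeeeee => yyyyyyyTeeeeeee   [T → y T e]
yyyyyyyTeeeeeee => yyyyyyyyeeeeeeee   [T → y e]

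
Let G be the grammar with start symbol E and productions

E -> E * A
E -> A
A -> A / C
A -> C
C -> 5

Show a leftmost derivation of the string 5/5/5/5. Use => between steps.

E => A => A/C => A/C/C => A/C/C/C => C/C/C/C => 5/C/C/C => 5/5/C/C => 5/5/5/C => 5/5/5/5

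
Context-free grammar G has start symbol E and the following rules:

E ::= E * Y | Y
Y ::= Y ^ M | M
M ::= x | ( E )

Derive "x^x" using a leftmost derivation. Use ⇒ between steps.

E ⇒ Y   [E ::= Y]
Y ⇒ Y^M   [Y ::= Y ^ M]
Y^M ⇒ M^M   [Y ::= M]
M^M ⇒ x^M   [M ::= x]
x^M ⇒ x^x   [M ::= x]

E⇒Y⇒Y^M⇒M^M⇒x^M⇒x^x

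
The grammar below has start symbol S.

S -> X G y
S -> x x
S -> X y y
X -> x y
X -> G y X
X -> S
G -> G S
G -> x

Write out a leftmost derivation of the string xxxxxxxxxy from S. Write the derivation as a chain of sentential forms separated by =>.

S=>XGy=>SGy=>xxGy=>xxGSy=>xxGSSy=>xxGSSSy=>xxxSSSy=>xxxxxSSy=>xxxxxxxSy=>xxxxxxxxxy

S => XGy   [S -> X G y]
XGy => SGy   [X -> S]
SGy => xxGy   [S -> x x]
xxGy => xxGSy   [G -> G S]
xxGSy => xxGSSy   [G -> G S]
xxGSSy => xxGSSSy   [G -> G S]
xxGSSSy => xxxSSSy   [G -> x]
xxxSSSy => xxxxxSSy   [S -> x x]
xxxxxSSy => xxxxxxxSy   [S -> x x]
xxxxxxxSy => xxxxxxxxxy   [S -> x x]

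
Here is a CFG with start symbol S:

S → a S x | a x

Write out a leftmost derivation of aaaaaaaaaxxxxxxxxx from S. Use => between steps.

S => aSx   [S → a S x]
aSx => aaSxx   [S → a S x]
aaSxx => aaaSxxx   [S → a S x]
aaaSxxx => aaaaSxxxx   [S → a S x]
aaaaSxxxx => aaaaaSxxxxx   [S → a S x]
aaaaaSxxxxx => aaaaaaSxxxxxx   [S → a S x]
aaaaaaSxxxxxx => aaaaaaaSxxxxxxx   [S → a S x]
aaaaaaaSxxxxxxx => aaaaaaaaSxxxxxxxx   [S → a S x]
aaaaaaaaSxxxxxxxx => aaaaaaaaaxxxxxxxxx   [S → a x]

S => aSx => aaSxx => aaaSxxx => aaaaSxxxx => aaaaaSxxxxx => aaaaaaSxxxxxx => aaaaaaaSxxxxxxx => aaaaaaaaSxxxxxxxx => aaaaaaaaaxxxxxxxxx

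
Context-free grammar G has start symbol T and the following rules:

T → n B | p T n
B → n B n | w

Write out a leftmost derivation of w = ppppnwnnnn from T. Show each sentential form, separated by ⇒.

T ⇒ pTn ⇒ ppTnn ⇒ pppTnnn ⇒ ppppTnnnn ⇒ ppppnBnnnn ⇒ ppppnwnnnn

T ⇒ pTn   [T → p T n]
pTn ⇒ ppTnn   [T → p T n]
ppTnn ⇒ pppTnnn   [T → p T n]
pppTnnn ⇒ ppppTnnnn   [T → p T n]
ppppTnnnn ⇒ ppppnBnnnn   [T → n B]
ppppnBnnnn ⇒ ppppnwnnnn   [B → w]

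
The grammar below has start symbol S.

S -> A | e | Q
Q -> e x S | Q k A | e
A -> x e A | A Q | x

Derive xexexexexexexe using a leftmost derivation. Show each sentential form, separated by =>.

S=>A=>xeA=>xexeA=>xexexeA=>xexexexeA=>xexexexeAQ=>xexexexexeAQ=>xexexexexexQ=>xexexexexexexS=>xexexexexexexe

S => A   [S -> A]
A => xeA   [A -> x e A]
xeA => xexeA   [A -> x e A]
xexeA => xexexeA   [A -> x e A]
xexexeA => xexexexeA   [A -> x e A]
xexexexeA => xexexexeAQ   [A -> A Q]
xexexexeAQ => xexexexexeAQ   [A -> x e A]
xexexexexeAQ => xexexexexexQ   [A -> x]
xexexexexexQ => xexexexexexexS   [Q -> e x S]
xexexexexexexS => xexexexexexexe   [S -> e]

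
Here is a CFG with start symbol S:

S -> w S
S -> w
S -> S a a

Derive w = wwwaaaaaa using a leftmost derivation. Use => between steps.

S => Saa   [S -> S a a]
Saa => Saaaa   [S -> S a a]
Saaaa => wSaaaa   [S -> w S]
wSaaaa => wSaaaaaa   [S -> S a a]
wSaaaaaa => wwSaaaaaa   [S -> w S]
wwSaaaaaa => wwwaaaaaa   [S -> w]

S => Saa => Saaaa => wSaaaa => wSaaaaaa => wwSaaaaaa => wwwaaaaaa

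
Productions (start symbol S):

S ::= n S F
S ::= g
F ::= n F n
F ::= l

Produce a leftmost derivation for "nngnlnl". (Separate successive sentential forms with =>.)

S => nSF => nnSFF => nngFF => nngnFnF => nngnlnF => nngnlnl

S => nSF   [S ::= n S F]
nSF => nnSFF   [S ::= n S F]
nnSFF => nngFF   [S ::= g]
nngFF => nngnFnF   [F ::= n F n]
nngnFnF => nngnlnF   [F ::= l]
nngnlnF => nngnlnl   [F ::= l]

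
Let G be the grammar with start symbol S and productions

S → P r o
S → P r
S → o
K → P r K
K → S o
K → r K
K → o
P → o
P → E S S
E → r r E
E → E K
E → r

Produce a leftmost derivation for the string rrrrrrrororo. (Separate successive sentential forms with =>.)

S=>Pro=>ESSro=>rrESSro=>rrrrESSro=>rrrrrrESSro=>rrrrrrrSSro=>rrrrrrrPrSro=>rrrrrrrorSro=>rrrrrrrororo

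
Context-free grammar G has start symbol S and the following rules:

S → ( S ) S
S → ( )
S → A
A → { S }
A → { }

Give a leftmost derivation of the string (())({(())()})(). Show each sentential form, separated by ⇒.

S ⇒ (S)S ⇒ (())S ⇒ (())(S)S ⇒ (())(A)S ⇒ (())({S})S ⇒ (())({(S)S})S ⇒ (())({(())S})S ⇒ (())({(())()})S ⇒ (())({(())()})()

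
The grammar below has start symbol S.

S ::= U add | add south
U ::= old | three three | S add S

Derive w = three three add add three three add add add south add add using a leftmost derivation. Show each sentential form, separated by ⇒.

S ⇒ U add ⇒ S add S add ⇒ U add add S add ⇒ three three add add S add ⇒ three three add add U add add ⇒ three three add add S add S add add ⇒ three three add add U add add S add add ⇒ three three add add three three add add S add add ⇒ three three add add three three add add add south add add

S ⇒ U add   [S ::= U add]
U add ⇒ S add S add   [U ::= S add S]
S add S add ⇒ U add add S add   [S ::= U add]
U add add S add ⇒ three three add add S add   [U ::= three three]
three three add add S add ⇒ three three add add U add add   [S ::= U add]
three three add add U add add ⇒ three three add add S add S add add   [U ::= S add S]
three three add add S add S add add ⇒ three three add add U add add S add add   [S ::= U add]
three three add add U add add S add add ⇒ three three add add three three add add S add add   [U ::= three three]
three three add add three three add add S add add ⇒ three three add add three three add add add south add add   [S ::= add south]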